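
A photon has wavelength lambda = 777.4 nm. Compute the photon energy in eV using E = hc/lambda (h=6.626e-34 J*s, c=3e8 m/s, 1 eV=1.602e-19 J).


E = hc / lambda
= (6.626e-34)(3e8) / (777.4e-9)
= 1.9878e-25 / 7.7740e-07
= 2.5570e-19 J
Converting to eV: 2.5570e-19 / 1.602e-19
= 1.5961 eV

1.5961


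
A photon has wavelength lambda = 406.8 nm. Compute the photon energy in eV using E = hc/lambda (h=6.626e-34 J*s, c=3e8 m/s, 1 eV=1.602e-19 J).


E = hc / lambda
= (6.626e-34)(3e8) / (406.8e-9)
= 1.9878e-25 / 4.0680e-07
= 4.8864e-19 J
Converting to eV: 4.8864e-19 / 1.602e-19
= 3.0502 eV

3.0502


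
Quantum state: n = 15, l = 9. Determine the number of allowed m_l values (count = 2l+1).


m_l ranges from -l to +l in integer steps
So m_l goes from -9 to +9
Count = 2l + 1 = 2*9 + 1
= 19

19


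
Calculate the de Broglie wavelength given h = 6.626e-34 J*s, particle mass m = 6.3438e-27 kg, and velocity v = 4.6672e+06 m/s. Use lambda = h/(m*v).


lambda = h / (m * v)
= 6.626e-34 / (6.3438e-27 * 4.6672e+06)
= 6.626e-34 / 2.9608e-20
= 2.2379e-14 m

2.2379e-14


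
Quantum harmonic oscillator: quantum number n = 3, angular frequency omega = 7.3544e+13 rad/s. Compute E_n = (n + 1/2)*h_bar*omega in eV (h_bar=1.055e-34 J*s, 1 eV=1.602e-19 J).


E = (n + 1/2) * h_bar * omega
= (3 + 0.5) * 1.055e-34 * 7.3544e+13
= 3.5 * 7.7589e-21
= 2.7156e-20 J
= 0.1695 eV

0.1695


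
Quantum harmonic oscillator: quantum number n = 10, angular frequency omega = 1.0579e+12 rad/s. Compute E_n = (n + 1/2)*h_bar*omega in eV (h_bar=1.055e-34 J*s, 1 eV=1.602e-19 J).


E = (n + 1/2) * h_bar * omega
= (10 + 0.5) * 1.055e-34 * 1.0579e+12
= 10.5 * 1.1161e-22
= 1.1719e-21 J
= 0.0073 eV

0.0073


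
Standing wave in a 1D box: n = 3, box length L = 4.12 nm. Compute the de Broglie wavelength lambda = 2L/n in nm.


lambda = 2L / n
= 2 * 4.12 / 3
= 8.24 / 3
= 2.7467 nm

2.7467


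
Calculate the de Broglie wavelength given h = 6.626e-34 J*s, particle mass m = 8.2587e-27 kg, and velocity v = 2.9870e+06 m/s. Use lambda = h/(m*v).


lambda = h / (m * v)
= 6.626e-34 / (8.2587e-27 * 2.9870e+06)
= 6.626e-34 / 2.4669e-20
= 2.6860e-14 m

2.6860e-14


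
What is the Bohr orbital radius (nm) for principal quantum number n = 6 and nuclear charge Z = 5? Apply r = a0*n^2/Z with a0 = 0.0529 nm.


r = a0 * n^2 / Z
= 0.0529 * 6^2 / 5
= 0.0529 * 36 / 5
= 0.3809 nm

0.3809


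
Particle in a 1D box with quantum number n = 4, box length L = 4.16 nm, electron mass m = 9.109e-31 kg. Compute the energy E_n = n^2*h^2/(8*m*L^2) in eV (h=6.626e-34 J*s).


E = n^2 * h^2 / (8 * m * L^2)
= 4^2 * (6.626e-34)^2 / (8 * 9.109e-31 * (4.16e-9)^2)
= 16 * 4.3904e-67 / (8 * 9.109e-31 * 1.7306e-17)
= 5.5703e-20 J
= 0.3477 eV

0.3477


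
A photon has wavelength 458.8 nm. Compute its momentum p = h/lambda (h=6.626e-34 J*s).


p = h / lambda
= 6.626e-34 / (458.8e-9)
= 6.626e-34 / 4.5880e-07
= 1.4442e-27 kg*m/s

1.4442e-27


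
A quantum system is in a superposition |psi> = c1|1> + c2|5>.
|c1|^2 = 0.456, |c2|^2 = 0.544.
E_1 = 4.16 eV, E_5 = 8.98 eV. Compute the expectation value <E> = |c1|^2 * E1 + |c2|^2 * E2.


<E> = |c1|^2 * E1 + |c2|^2 * E2
= 0.456 * 4.16 + 0.544 * 8.98
= 1.897 + 4.8851
= 6.7821 eV

6.7821


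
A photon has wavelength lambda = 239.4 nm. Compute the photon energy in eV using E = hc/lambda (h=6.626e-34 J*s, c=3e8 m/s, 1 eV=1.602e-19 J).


E = hc / lambda
= (6.626e-34)(3e8) / (239.4e-9)
= 1.9878e-25 / 2.3940e-07
= 8.3033e-19 J
Converting to eV: 8.3033e-19 / 1.602e-19
= 5.1831 eV

5.1831


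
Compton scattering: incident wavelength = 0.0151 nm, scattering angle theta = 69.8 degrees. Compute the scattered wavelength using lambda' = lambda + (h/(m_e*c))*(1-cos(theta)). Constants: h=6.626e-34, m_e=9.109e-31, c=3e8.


Compton wavelength: h/(m_e*c) = 2.4247e-12 m
d_lambda = 2.4247e-12 * (1 - cos(69.8 deg))
= 2.4247e-12 * 0.654702
= 1.5875e-12 m = 0.001587 nm
lambda' = 0.0151 + 0.001587
= 0.016687 nm

0.016687


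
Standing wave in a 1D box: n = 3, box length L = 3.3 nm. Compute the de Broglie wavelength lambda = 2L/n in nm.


lambda = 2L / n
= 2 * 3.3 / 3
= 6.6 / 3
= 2.2 nm

2.2


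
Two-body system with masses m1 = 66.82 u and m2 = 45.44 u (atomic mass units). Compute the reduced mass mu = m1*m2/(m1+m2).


mu = m1 * m2 / (m1 + m2)
= 66.82 * 45.44 / (66.82 + 45.44)
= 3036.3008 / 112.26
= 27.047 u

27.047


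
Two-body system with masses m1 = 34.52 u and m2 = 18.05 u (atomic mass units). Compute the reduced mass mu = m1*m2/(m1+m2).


mu = m1 * m2 / (m1 + m2)
= 34.52 * 18.05 / (34.52 + 18.05)
= 623.086 / 52.57
= 11.8525 u

11.8525


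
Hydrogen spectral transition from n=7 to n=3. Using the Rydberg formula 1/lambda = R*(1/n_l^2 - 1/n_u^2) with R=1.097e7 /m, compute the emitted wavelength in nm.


1/lambda = R * (1/n_l^2 - 1/n_u^2)
= 1.097e7 * (1/3^2 - 1/7^2)
= 1.097e7 * (0.111111 - 0.020408)
= 1.097e7 * 0.090703
= 9.9501e+05 /m
lambda = 1 / 9.9501e+05 = 1005.0137 nm

1005.0137


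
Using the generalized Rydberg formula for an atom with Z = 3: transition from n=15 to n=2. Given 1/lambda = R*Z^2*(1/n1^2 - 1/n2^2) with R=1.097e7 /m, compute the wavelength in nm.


1/lambda = R * Z^2 * (1/n1^2 - 1/n2^2)
= 1.097e7 * 3^2 * (1/2^2 - 1/15^2)
= 1.097e7 * 9 * (0.25 - 0.004444)
= 2.4244e+07 /m
lambda = 1 / 2.4244e+07
= 41.2478 nm

41.2478


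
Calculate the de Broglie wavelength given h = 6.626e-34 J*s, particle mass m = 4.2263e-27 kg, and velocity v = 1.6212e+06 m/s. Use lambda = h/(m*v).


lambda = h / (m * v)
= 6.626e-34 / (4.2263e-27 * 1.6212e+06)
= 6.626e-34 / 6.8517e-21
= 9.6706e-14 m

9.6706e-14


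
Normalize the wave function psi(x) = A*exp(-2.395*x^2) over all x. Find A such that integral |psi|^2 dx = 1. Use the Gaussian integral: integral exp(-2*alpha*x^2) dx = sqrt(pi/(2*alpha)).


integral |psi|^2 dx = A^2 * sqrt(pi/(2*alpha)) = 1
A^2 = sqrt(2*alpha/pi)
= sqrt(2 * 2.395 / pi)
= 1.234789
A = sqrt(1.234789)
= 1.1112

1.1112


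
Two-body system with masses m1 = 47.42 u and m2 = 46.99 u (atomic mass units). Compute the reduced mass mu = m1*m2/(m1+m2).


mu = m1 * m2 / (m1 + m2)
= 47.42 * 46.99 / (47.42 + 46.99)
= 2228.2658 / 94.41
= 23.602 u

23.602


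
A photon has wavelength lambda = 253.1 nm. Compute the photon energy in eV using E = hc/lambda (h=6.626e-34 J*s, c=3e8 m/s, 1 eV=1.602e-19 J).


E = hc / lambda
= (6.626e-34)(3e8) / (253.1e-9)
= 1.9878e-25 / 2.5310e-07
= 7.8538e-19 J
Converting to eV: 7.8538e-19 / 1.602e-19
= 4.9025 eV

4.9025


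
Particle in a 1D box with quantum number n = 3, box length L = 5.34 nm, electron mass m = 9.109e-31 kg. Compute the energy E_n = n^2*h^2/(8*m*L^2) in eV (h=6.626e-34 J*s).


E = n^2 * h^2 / (8 * m * L^2)
= 3^2 * (6.626e-34)^2 / (8 * 9.109e-31 * (5.34e-9)^2)
= 9 * 4.3904e-67 / (8 * 9.109e-31 * 2.8516e-17)
= 1.9015e-20 J
= 0.1187 eV

0.1187


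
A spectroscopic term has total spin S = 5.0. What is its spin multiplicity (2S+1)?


Spin multiplicity = 2S + 1
= 2 * 5.0 + 1
= 10.0 + 1
= 11

11


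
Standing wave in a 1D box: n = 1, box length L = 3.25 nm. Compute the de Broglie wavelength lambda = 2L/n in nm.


lambda = 2L / n
= 2 * 3.25 / 1
= 6.5 / 1
= 6.5 nm

6.5


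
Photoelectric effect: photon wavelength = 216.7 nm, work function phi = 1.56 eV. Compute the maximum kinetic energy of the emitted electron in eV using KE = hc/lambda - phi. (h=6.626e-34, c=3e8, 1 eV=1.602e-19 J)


E_photon = hc / lambda
= (6.626e-34)(3e8) / (216.7e-9)
= 9.1731e-19 J
= 5.726 eV
KE = E_photon - phi
= 5.726 - 1.56
= 4.166 eV

4.166


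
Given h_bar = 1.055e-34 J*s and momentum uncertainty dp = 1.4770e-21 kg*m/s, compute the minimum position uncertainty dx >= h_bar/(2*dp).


dx = h_bar / (2 * dp)
= 1.055e-34 / (2 * 1.4770e-21)
= 1.055e-34 / 2.9540e-21
= 3.5714e-14 m

3.5714e-14


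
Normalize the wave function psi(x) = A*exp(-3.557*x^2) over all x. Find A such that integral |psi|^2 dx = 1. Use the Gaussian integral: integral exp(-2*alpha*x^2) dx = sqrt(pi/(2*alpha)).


integral |psi|^2 dx = A^2 * sqrt(pi/(2*alpha)) = 1
A^2 = sqrt(2*alpha/pi)
= sqrt(2 * 3.557 / pi)
= 1.504811
A = sqrt(1.504811)
= 1.2267

1.2267


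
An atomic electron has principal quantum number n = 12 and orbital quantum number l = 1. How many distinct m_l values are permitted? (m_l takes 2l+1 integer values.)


m_l ranges from -l to +l in integer steps
So m_l goes from -1 to +1
Count = 2l + 1 = 2*1 + 1
= 3

3


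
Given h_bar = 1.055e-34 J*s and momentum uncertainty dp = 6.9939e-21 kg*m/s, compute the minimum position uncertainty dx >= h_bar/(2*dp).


dx = h_bar / (2 * dp)
= 1.055e-34 / (2 * 6.9939e-21)
= 1.055e-34 / 1.3988e-20
= 7.5423e-15 m

7.5423e-15


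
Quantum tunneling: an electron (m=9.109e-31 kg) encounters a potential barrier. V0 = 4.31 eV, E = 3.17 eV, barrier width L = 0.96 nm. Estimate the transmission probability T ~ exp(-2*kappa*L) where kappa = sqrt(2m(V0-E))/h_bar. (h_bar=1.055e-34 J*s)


V0 - E = 1.14 eV = 1.8263e-19 J
kappa = sqrt(2 * m * (V0-E)) / h_bar
= sqrt(2 * 9.109e-31 * 1.8263e-19) / 1.055e-34
= 5.4674e+09 /m
2*kappa*L = 2 * 5.4674e+09 * 0.96e-9
= 10.4974
T = exp(-10.4974) = 2.760743e-05

2.760743e-05


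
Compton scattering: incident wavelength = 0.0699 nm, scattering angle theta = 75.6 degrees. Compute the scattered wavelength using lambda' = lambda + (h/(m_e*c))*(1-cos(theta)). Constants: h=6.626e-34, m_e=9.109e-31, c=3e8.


Compton wavelength: h/(m_e*c) = 2.4247e-12 m
d_lambda = 2.4247e-12 * (1 - cos(75.6 deg))
= 2.4247e-12 * 0.75131
= 1.8217e-12 m = 0.001822 nm
lambda' = 0.0699 + 0.001822
= 0.071722 nm

0.071722


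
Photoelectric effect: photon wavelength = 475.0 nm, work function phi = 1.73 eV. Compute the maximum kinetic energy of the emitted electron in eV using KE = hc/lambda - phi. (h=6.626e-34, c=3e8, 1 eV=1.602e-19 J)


E_photon = hc / lambda
= (6.626e-34)(3e8) / (475.0e-9)
= 4.1848e-19 J
= 2.6123 eV
KE = E_photon - phi
= 2.6123 - 1.73
= 0.8823 eV

0.8823


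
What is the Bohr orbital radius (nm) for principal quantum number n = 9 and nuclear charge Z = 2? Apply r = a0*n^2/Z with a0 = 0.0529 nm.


r = a0 * n^2 / Z
= 0.0529 * 9^2 / 2
= 0.0529 * 81 / 2
= 2.1425 nm

2.1425


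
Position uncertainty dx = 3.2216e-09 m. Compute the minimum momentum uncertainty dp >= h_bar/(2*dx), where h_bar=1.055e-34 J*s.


dp = h_bar / (2 * dx)
= 1.055e-34 / (2 * 3.2216e-09)
= 1.055e-34 / 6.4432e-09
= 1.6374e-26 kg*m/s

1.6374e-26


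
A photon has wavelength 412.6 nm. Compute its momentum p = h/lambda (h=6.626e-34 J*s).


p = h / lambda
= 6.626e-34 / (412.6e-9)
= 6.626e-34 / 4.1260e-07
= 1.6059e-27 kg*m/s

1.6059e-27


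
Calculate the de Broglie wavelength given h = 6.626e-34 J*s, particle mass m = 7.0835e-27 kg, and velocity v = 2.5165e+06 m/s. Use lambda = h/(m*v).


lambda = h / (m * v)
= 6.626e-34 / (7.0835e-27 * 2.5165e+06)
= 6.626e-34 / 1.7826e-20
= 3.7171e-14 m

3.7171e-14


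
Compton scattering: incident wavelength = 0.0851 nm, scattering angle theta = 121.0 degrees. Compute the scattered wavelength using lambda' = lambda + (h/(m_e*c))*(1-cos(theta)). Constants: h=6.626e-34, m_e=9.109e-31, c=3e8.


Compton wavelength: h/(m_e*c) = 2.4247e-12 m
d_lambda = 2.4247e-12 * (1 - cos(121.0 deg))
= 2.4247e-12 * 1.515038
= 3.6735e-12 m = 0.003674 nm
lambda' = 0.0851 + 0.003674
= 0.088774 nm

0.088774


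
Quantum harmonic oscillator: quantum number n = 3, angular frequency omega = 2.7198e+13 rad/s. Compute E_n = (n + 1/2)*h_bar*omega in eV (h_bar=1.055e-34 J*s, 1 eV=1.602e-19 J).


E = (n + 1/2) * h_bar * omega
= (3 + 0.5) * 1.055e-34 * 2.7198e+13
= 3.5 * 2.8694e-21
= 1.0043e-20 J
= 0.0627 eV

0.0627


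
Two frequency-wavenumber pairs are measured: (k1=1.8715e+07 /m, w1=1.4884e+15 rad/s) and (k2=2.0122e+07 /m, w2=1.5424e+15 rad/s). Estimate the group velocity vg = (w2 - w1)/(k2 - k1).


vg = (w2 - w1) / (k2 - k1)
= (1.5424e+15 - 1.4884e+15) / (2.0122e+07 - 1.8715e+07)
= 5.4000e+13 / 1.4070e+06
= 3.8380e+07 m/s

3.8380e+07


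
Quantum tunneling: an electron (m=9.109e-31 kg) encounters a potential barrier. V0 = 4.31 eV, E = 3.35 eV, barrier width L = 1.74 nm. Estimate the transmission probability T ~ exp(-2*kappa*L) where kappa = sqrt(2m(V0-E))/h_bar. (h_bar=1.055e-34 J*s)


V0 - E = 0.96 eV = 1.5379e-19 J
kappa = sqrt(2 * m * (V0-E)) / h_bar
= sqrt(2 * 9.109e-31 * 1.5379e-19) / 1.055e-34
= 5.0172e+09 /m
2*kappa*L = 2 * 5.0172e+09 * 1.74e-9
= 17.46
T = exp(-17.46) = 2.613500e-08

2.613500e-08


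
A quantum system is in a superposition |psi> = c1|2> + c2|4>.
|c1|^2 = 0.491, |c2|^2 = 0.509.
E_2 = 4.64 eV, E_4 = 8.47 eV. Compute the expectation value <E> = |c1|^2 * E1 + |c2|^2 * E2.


<E> = |c1|^2 * E1 + |c2|^2 * E2
= 0.491 * 4.64 + 0.509 * 8.47
= 2.2782 + 4.3112
= 6.5895 eV

6.5895


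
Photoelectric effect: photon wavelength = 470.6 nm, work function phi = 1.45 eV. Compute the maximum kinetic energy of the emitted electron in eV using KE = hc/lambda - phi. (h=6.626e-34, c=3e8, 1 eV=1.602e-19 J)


E_photon = hc / lambda
= (6.626e-34)(3e8) / (470.6e-9)
= 4.2240e-19 J
= 2.6367 eV
KE = E_photon - phi
= 2.6367 - 1.45
= 1.1867 eV

1.1867


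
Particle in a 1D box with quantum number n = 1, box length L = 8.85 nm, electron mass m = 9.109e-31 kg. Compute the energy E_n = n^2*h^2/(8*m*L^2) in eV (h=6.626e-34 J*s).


E = n^2 * h^2 / (8 * m * L^2)
= 1^2 * (6.626e-34)^2 / (8 * 9.109e-31 * (8.85e-9)^2)
= 1 * 4.3904e-67 / (8 * 9.109e-31 * 7.8323e-17)
= 7.6923e-22 J
= 0.0048 eV

0.0048


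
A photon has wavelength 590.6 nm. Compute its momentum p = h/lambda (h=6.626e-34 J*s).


p = h / lambda
= 6.626e-34 / (590.6e-9)
= 6.626e-34 / 5.9060e-07
= 1.1219e-27 kg*m/s

1.1219e-27


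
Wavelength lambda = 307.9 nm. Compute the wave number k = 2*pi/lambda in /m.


k = 2 * pi / lambda
= 6.2832 / (307.9e-9)
= 6.2832 / 3.0790e-07
= 2.0407e+07 /m

2.0407e+07


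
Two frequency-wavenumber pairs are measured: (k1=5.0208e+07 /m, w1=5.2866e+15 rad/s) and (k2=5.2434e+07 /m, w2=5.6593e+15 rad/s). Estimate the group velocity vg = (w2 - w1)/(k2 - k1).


vg = (w2 - w1) / (k2 - k1)
= (5.6593e+15 - 5.2866e+15) / (5.2434e+07 - 5.0208e+07)
= 3.7270e+14 / 2.2260e+06
= 1.6743e+08 m/s

1.6743e+08


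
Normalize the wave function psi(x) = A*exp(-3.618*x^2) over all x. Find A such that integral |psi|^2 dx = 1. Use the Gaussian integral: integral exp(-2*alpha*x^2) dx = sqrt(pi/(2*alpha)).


integral |psi|^2 dx = A^2 * sqrt(pi/(2*alpha)) = 1
A^2 = sqrt(2*alpha/pi)
= sqrt(2 * 3.618 / pi)
= 1.517659
A = sqrt(1.517659)
= 1.2319

1.2319


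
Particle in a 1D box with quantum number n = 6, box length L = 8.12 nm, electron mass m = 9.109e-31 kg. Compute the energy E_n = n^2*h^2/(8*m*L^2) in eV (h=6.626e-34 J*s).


E = n^2 * h^2 / (8 * m * L^2)
= 6^2 * (6.626e-34)^2 / (8 * 9.109e-31 * (8.12e-9)^2)
= 36 * 4.3904e-67 / (8 * 9.109e-31 * 6.5934e-17)
= 3.2895e-20 J
= 0.2053 eV

0.2053


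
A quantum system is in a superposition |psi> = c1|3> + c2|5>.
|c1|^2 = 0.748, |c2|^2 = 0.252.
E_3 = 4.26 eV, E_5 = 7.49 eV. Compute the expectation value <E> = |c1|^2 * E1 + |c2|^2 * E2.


<E> = |c1|^2 * E1 + |c2|^2 * E2
= 0.748 * 4.26 + 0.252 * 7.49
= 3.1865 + 1.8875
= 5.074 eV

5.074


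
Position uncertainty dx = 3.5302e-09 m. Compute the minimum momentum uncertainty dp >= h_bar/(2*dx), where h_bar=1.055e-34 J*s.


dp = h_bar / (2 * dx)
= 1.055e-34 / (2 * 3.5302e-09)
= 1.055e-34 / 7.0604e-09
= 1.4942e-26 kg*m/s

1.4942e-26


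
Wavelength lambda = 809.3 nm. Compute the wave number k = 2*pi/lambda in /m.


k = 2 * pi / lambda
= 6.2832 / (809.3e-9)
= 6.2832 / 8.0930e-07
= 7.7637e+06 /m

7.7637e+06


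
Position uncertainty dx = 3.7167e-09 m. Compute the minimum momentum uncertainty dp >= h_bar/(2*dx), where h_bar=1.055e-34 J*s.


dp = h_bar / (2 * dx)
= 1.055e-34 / (2 * 3.7167e-09)
= 1.055e-34 / 7.4334e-09
= 1.4193e-26 kg*m/s

1.4193e-26


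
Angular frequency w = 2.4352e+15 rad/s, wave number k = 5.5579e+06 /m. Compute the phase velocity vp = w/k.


vp = w / k
= 2.4352e+15 / 5.5579e+06
= 4.3815e+08 m/s

4.3815e+08


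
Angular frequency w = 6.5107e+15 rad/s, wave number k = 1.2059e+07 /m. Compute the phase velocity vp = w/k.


vp = w / k
= 6.5107e+15 / 1.2059e+07
= 5.3990e+08 m/s

5.3990e+08


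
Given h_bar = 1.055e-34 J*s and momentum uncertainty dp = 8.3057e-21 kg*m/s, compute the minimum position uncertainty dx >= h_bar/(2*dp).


dx = h_bar / (2 * dp)
= 1.055e-34 / (2 * 8.3057e-21)
= 1.055e-34 / 1.6611e-20
= 6.3511e-15 m

6.3511e-15


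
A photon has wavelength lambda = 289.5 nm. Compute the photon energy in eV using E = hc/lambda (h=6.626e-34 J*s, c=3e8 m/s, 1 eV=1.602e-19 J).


E = hc / lambda
= (6.626e-34)(3e8) / (289.5e-9)
= 1.9878e-25 / 2.8950e-07
= 6.8663e-19 J
Converting to eV: 6.8663e-19 / 1.602e-19
= 4.2861 eV

4.2861


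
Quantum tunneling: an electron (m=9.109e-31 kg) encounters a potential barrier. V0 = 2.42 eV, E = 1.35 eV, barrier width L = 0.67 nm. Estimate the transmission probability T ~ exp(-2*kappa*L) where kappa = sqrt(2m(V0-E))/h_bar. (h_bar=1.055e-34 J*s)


V0 - E = 1.07 eV = 1.7141e-19 J
kappa = sqrt(2 * m * (V0-E)) / h_bar
= sqrt(2 * 9.109e-31 * 1.7141e-19) / 1.055e-34
= 5.2969e+09 /m
2*kappa*L = 2 * 5.2969e+09 * 0.67e-9
= 7.0978
T = exp(-7.0978) = 8.268941e-04

8.268941e-04


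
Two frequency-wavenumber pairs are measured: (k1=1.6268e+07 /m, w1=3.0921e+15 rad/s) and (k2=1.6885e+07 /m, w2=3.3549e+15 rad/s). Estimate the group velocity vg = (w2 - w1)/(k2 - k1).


vg = (w2 - w1) / (k2 - k1)
= (3.3549e+15 - 3.0921e+15) / (1.6885e+07 - 1.6268e+07)
= 2.6280e+14 / 6.1700e+05
= 4.2593e+08 m/s

4.2593e+08


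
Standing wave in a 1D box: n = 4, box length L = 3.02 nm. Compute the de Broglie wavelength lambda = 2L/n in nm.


lambda = 2L / n
= 2 * 3.02 / 4
= 6.04 / 4
= 1.51 nm

1.51


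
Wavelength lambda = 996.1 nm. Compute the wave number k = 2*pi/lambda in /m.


k = 2 * pi / lambda
= 6.2832 / (996.1e-9)
= 6.2832 / 9.9610e-07
= 6.3078e+06 /m

6.3078e+06


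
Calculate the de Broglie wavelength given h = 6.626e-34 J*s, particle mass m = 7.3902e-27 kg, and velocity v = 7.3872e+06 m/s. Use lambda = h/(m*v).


lambda = h / (m * v)
= 6.626e-34 / (7.3902e-27 * 7.3872e+06)
= 6.626e-34 / 5.4593e-20
= 1.2137e-14 m

1.2137e-14


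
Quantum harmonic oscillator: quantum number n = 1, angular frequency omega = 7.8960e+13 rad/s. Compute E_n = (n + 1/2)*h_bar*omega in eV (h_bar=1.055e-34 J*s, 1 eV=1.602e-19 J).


E = (n + 1/2) * h_bar * omega
= (1 + 0.5) * 1.055e-34 * 7.8960e+13
= 1.5 * 8.3303e-21
= 1.2495e-20 J
= 0.078 eV

0.078


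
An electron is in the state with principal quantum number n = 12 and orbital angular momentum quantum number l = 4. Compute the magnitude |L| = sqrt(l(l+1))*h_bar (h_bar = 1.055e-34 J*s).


L = sqrt(l*(l+1)) * h_bar
= sqrt(4 * 5) * 1.055e-34
= sqrt(20) * 1.055e-34
= 4.4721 * 1.055e-34
= 4.7181e-34 J*s

4.7181e-34


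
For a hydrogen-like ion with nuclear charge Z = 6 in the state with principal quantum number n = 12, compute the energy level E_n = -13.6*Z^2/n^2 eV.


E_n = -13.6 * Z^2 / n^2
= -13.6 * 6^2 / 12^2
= -13.6 * 36 / 144
= -3.4 eV

-3.4


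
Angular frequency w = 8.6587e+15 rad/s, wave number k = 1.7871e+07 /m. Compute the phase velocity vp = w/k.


vp = w / k
= 8.6587e+15 / 1.7871e+07
= 4.8451e+08 m/s

4.8451e+08


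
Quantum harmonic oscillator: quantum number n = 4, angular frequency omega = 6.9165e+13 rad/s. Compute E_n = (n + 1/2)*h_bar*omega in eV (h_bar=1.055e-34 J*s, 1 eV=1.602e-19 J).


E = (n + 1/2) * h_bar * omega
= (4 + 0.5) * 1.055e-34 * 6.9165e+13
= 4.5 * 7.2969e-21
= 3.2836e-20 J
= 0.205 eV

0.205


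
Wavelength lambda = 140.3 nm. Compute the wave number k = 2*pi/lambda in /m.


k = 2 * pi / lambda
= 6.2832 / (140.3e-9)
= 6.2832 / 1.4030e-07
= 4.4784e+07 /m

4.4784e+07


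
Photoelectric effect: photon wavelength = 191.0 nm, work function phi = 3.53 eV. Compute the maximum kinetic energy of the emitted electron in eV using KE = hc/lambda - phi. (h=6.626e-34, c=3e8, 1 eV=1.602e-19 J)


E_photon = hc / lambda
= (6.626e-34)(3e8) / (191.0e-9)
= 1.0407e-18 J
= 6.4965 eV
KE = E_photon - phi
= 6.4965 - 3.53
= 2.9665 eV

2.9665


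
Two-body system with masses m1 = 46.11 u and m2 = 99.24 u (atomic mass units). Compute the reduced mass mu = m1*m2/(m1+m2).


mu = m1 * m2 / (m1 + m2)
= 46.11 * 99.24 / (46.11 + 99.24)
= 4575.9564 / 145.35
= 31.4823 u

31.4823


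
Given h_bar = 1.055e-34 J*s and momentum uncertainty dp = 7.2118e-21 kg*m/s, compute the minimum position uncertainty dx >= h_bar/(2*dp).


dx = h_bar / (2 * dp)
= 1.055e-34 / (2 * 7.2118e-21)
= 1.055e-34 / 1.4424e-20
= 7.3144e-15 m

7.3144e-15


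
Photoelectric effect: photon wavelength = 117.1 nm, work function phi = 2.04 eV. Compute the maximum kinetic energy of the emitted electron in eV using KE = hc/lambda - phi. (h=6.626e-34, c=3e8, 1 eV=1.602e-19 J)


E_photon = hc / lambda
= (6.626e-34)(3e8) / (117.1e-9)
= 1.6975e-18 J
= 10.5963 eV
KE = E_photon - phi
= 10.5963 - 2.04
= 8.5563 eV

8.5563


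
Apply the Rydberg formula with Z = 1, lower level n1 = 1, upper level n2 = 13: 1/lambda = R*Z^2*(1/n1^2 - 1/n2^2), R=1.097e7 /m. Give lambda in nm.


1/lambda = R * Z^2 * (1/n1^2 - 1/n2^2)
= 1.097e7 * 1^2 * (1/1^2 - 1/13^2)
= 1.097e7 * 1 * (1.0 - 0.005917)
= 1.0905e+07 /m
lambda = 1 / 1.0905e+07
= 91.7003 nm

91.7003


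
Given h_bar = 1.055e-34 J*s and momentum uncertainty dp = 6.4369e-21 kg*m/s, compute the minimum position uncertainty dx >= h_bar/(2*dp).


dx = h_bar / (2 * dp)
= 1.055e-34 / (2 * 6.4369e-21)
= 1.055e-34 / 1.2874e-20
= 8.1949e-15 m

8.1949e-15


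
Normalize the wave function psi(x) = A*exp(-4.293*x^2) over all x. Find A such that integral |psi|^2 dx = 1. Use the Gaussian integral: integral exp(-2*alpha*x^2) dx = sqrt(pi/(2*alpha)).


integral |psi|^2 dx = A^2 * sqrt(pi/(2*alpha)) = 1
A^2 = sqrt(2*alpha/pi)
= sqrt(2 * 4.293 / pi)
= 1.653181
A = sqrt(1.653181)
= 1.2858

1.2858


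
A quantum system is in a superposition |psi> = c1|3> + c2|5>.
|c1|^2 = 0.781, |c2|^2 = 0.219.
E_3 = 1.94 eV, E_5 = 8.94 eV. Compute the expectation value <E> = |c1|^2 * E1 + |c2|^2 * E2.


<E> = |c1|^2 * E1 + |c2|^2 * E2
= 0.781 * 1.94 + 0.219 * 8.94
= 1.5151 + 1.9579
= 3.473 eV

3.473


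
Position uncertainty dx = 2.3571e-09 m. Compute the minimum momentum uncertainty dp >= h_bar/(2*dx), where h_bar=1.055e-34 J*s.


dp = h_bar / (2 * dx)
= 1.055e-34 / (2 * 2.3571e-09)
= 1.055e-34 / 4.7142e-09
= 2.2379e-26 kg*m/s

2.2379e-26


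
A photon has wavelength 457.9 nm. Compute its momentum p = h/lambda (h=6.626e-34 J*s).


p = h / lambda
= 6.626e-34 / (457.9e-9)
= 6.626e-34 / 4.5790e-07
= 1.4470e-27 kg*m/s

1.4470e-27


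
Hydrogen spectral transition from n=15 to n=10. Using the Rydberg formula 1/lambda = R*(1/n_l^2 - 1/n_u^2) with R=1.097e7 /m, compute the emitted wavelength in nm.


1/lambda = R * (1/n_l^2 - 1/n_u^2)
= 1.097e7 * (1/10^2 - 1/15^2)
= 1.097e7 * (0.01 - 0.004444)
= 1.097e7 * 0.005556
= 6.0944e+04 /m
lambda = 1 / 6.0944e+04 = 16408.3865 nm

16408.3865


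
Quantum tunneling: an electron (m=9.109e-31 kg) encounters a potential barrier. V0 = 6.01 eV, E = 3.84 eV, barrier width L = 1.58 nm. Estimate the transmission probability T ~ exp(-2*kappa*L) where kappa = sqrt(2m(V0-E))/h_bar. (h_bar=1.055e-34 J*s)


V0 - E = 2.17 eV = 3.4763e-19 J
kappa = sqrt(2 * m * (V0-E)) / h_bar
= sqrt(2 * 9.109e-31 * 3.4763e-19) / 1.055e-34
= 7.5433e+09 /m
2*kappa*L = 2 * 7.5433e+09 * 1.58e-9
= 23.8367
T = exp(-23.8367) = 4.444814e-11

4.444814e-11


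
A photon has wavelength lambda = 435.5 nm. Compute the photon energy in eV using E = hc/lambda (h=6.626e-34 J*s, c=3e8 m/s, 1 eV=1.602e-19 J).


E = hc / lambda
= (6.626e-34)(3e8) / (435.5e-9)
= 1.9878e-25 / 4.3550e-07
= 4.5644e-19 J
Converting to eV: 4.5644e-19 / 1.602e-19
= 2.8492 eV

2.8492


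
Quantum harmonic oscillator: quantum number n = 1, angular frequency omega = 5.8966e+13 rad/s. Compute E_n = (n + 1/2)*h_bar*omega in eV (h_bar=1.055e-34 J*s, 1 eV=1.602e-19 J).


E = (n + 1/2) * h_bar * omega
= (1 + 0.5) * 1.055e-34 * 5.8966e+13
= 1.5 * 6.2209e-21
= 9.3314e-21 J
= 0.0582 eV

0.0582


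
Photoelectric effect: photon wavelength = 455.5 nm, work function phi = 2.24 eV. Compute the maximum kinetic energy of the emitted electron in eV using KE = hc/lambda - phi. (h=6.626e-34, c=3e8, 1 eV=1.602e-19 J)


E_photon = hc / lambda
= (6.626e-34)(3e8) / (455.5e-9)
= 4.3640e-19 J
= 2.7241 eV
KE = E_photon - phi
= 2.7241 - 2.24
= 0.4841 eV

0.4841


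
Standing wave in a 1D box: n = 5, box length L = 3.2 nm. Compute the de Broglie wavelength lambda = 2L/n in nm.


lambda = 2L / n
= 2 * 3.2 / 5
= 6.4 / 5
= 1.28 nm

1.28


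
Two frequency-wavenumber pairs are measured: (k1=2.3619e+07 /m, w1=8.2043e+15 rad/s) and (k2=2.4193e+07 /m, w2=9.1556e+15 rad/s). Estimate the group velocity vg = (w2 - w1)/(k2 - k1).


vg = (w2 - w1) / (k2 - k1)
= (9.1556e+15 - 8.2043e+15) / (2.4193e+07 - 2.3619e+07)
= 9.5130e+14 / 5.7400e+05
= 1.6573e+09 m/s

1.6573e+09


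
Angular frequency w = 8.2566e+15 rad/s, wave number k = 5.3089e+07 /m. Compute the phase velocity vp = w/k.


vp = w / k
= 8.2566e+15 / 5.3089e+07
= 1.5552e+08 m/s

1.5552e+08


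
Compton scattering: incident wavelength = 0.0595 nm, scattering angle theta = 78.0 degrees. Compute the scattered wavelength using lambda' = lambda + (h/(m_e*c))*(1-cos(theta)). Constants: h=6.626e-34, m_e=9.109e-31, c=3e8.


Compton wavelength: h/(m_e*c) = 2.4247e-12 m
d_lambda = 2.4247e-12 * (1 - cos(78.0 deg))
= 2.4247e-12 * 0.792088
= 1.9206e-12 m = 0.001921 nm
lambda' = 0.0595 + 0.001921
= 0.061421 nm

0.061421


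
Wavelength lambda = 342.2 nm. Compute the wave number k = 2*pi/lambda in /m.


k = 2 * pi / lambda
= 6.2832 / (342.2e-9)
= 6.2832 / 3.4220e-07
= 1.8361e+07 /m

1.8361e+07


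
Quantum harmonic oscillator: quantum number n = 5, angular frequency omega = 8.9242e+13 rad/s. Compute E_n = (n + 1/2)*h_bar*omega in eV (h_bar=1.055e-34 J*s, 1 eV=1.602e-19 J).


E = (n + 1/2) * h_bar * omega
= (5 + 0.5) * 1.055e-34 * 8.9242e+13
= 5.5 * 9.4150e-21
= 5.1783e-20 J
= 0.3232 eV

0.3232


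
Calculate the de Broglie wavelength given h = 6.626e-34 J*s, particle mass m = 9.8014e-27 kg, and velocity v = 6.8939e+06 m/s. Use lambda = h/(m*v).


lambda = h / (m * v)
= 6.626e-34 / (9.8014e-27 * 6.8939e+06)
= 6.626e-34 / 6.7570e-20
= 9.8061e-15 m

9.8061e-15


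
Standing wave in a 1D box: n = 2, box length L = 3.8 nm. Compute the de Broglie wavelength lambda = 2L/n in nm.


lambda = 2L / n
= 2 * 3.8 / 2
= 7.6 / 2
= 3.8 nm

3.8


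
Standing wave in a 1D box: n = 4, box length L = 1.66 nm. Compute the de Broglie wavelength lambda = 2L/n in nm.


lambda = 2L / n
= 2 * 1.66 / 4
= 3.32 / 4
= 0.83 nm

0.83


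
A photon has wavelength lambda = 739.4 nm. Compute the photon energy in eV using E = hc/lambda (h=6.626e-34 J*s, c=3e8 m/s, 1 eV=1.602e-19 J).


E = hc / lambda
= (6.626e-34)(3e8) / (739.4e-9)
= 1.9878e-25 / 7.3940e-07
= 2.6884e-19 J
Converting to eV: 2.6884e-19 / 1.602e-19
= 1.6781 eV

1.6781


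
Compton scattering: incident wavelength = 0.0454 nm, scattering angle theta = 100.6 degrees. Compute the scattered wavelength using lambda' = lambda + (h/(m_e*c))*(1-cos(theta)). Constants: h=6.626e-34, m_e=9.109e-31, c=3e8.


Compton wavelength: h/(m_e*c) = 2.4247e-12 m
d_lambda = 2.4247e-12 * (1 - cos(100.6 deg))
= 2.4247e-12 * 1.183951
= 2.8707e-12 m = 0.002871 nm
lambda' = 0.0454 + 0.002871
= 0.048271 nm

0.048271


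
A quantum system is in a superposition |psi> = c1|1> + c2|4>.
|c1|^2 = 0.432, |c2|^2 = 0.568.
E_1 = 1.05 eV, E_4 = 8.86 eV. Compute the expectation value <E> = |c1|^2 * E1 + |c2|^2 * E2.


<E> = |c1|^2 * E1 + |c2|^2 * E2
= 0.432 * 1.05 + 0.568 * 8.86
= 0.4536 + 5.0325
= 5.4861 eV

5.4861


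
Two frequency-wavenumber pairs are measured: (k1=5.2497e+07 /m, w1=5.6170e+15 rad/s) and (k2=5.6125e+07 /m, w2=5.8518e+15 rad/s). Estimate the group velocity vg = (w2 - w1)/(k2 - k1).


vg = (w2 - w1) / (k2 - k1)
= (5.8518e+15 - 5.6170e+15) / (5.6125e+07 - 5.2497e+07)
= 2.3480e+14 / 3.6280e+06
= 6.4719e+07 m/s

6.4719e+07


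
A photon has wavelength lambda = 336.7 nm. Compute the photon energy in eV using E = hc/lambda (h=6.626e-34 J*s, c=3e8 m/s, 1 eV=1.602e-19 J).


E = hc / lambda
= (6.626e-34)(3e8) / (336.7e-9)
= 1.9878e-25 / 3.3670e-07
= 5.9038e-19 J
Converting to eV: 5.9038e-19 / 1.602e-19
= 3.6853 eV

3.6853


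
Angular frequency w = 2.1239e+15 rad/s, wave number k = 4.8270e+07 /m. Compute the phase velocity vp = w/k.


vp = w / k
= 2.1239e+15 / 4.8270e+07
= 4.4000e+07 m/s

4.4000e+07


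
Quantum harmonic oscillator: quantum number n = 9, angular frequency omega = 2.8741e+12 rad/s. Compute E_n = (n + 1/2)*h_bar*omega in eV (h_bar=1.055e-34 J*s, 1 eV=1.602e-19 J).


E = (n + 1/2) * h_bar * omega
= (9 + 0.5) * 1.055e-34 * 2.8741e+12
= 9.5 * 3.0322e-22
= 2.8806e-21 J
= 0.018 eV

0.018


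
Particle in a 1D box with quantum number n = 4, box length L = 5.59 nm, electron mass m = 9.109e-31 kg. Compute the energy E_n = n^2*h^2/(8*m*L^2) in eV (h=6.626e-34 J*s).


E = n^2 * h^2 / (8 * m * L^2)
= 4^2 * (6.626e-34)^2 / (8 * 9.109e-31 * (5.59e-9)^2)
= 16 * 4.3904e-67 / (8 * 9.109e-31 * 3.1248e-17)
= 3.0849e-20 J
= 0.1926 eV

0.1926


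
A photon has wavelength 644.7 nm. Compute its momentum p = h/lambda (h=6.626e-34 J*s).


p = h / lambda
= 6.626e-34 / (644.7e-9)
= 6.626e-34 / 6.4470e-07
= 1.0278e-27 kg*m/s

1.0278e-27


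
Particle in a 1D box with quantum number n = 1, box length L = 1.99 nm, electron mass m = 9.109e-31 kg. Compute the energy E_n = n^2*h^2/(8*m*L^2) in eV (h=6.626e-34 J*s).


E = n^2 * h^2 / (8 * m * L^2)
= 1^2 * (6.626e-34)^2 / (8 * 9.109e-31 * (1.99e-9)^2)
= 1 * 4.3904e-67 / (8 * 9.109e-31 * 3.9601e-18)
= 1.5214e-20 J
= 0.095 eV

0.095


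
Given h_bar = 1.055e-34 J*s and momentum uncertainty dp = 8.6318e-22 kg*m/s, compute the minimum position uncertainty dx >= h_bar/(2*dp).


dx = h_bar / (2 * dp)
= 1.055e-34 / (2 * 8.6318e-22)
= 1.055e-34 / 1.7264e-21
= 6.1111e-14 m

6.1111e-14


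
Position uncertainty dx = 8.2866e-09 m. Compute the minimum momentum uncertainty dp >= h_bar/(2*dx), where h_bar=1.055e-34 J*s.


dp = h_bar / (2 * dx)
= 1.055e-34 / (2 * 8.2866e-09)
= 1.055e-34 / 1.6573e-08
= 6.3657e-27 kg*m/s

6.3657e-27


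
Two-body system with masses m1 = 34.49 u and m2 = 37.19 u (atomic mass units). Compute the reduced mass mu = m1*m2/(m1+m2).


mu = m1 * m2 / (m1 + m2)
= 34.49 * 37.19 / (34.49 + 37.19)
= 1282.6831 / 71.68
= 17.8946 u

17.8946


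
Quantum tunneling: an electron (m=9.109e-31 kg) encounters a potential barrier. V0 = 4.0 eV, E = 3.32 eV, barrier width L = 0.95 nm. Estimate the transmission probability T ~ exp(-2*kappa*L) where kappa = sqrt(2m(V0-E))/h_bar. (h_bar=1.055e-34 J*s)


V0 - E = 0.68 eV = 1.0894e-19 J
kappa = sqrt(2 * m * (V0-E)) / h_bar
= sqrt(2 * 9.109e-31 * 1.0894e-19) / 1.055e-34
= 4.2226e+09 /m
2*kappa*L = 2 * 4.2226e+09 * 0.95e-9
= 8.023
T = exp(-8.023) = 3.278326e-04

3.278326e-04


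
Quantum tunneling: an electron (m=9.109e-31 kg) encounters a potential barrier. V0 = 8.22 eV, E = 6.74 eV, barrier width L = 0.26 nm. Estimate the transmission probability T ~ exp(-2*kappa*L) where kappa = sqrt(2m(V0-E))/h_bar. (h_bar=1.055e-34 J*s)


V0 - E = 1.48 eV = 2.3710e-19 J
kappa = sqrt(2 * m * (V0-E)) / h_bar
= sqrt(2 * 9.109e-31 * 2.3710e-19) / 1.055e-34
= 6.2296e+09 /m
2*kappa*L = 2 * 6.2296e+09 * 0.26e-9
= 3.2394
T = exp(-3.2394) = 3.918776e-02

3.918776e-02


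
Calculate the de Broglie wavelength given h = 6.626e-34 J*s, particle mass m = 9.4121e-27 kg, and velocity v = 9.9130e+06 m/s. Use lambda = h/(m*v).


lambda = h / (m * v)
= 6.626e-34 / (9.4121e-27 * 9.9130e+06)
= 6.626e-34 / 9.3302e-20
= 7.1017e-15 m

7.1017e-15


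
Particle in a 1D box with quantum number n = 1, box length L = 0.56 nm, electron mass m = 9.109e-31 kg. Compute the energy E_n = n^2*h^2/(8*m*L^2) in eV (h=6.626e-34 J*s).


E = n^2 * h^2 / (8 * m * L^2)
= 1^2 * (6.626e-34)^2 / (8 * 9.109e-31 * (0.56e-9)^2)
= 1 * 4.3904e-67 / (8 * 9.109e-31 * 3.1360e-19)
= 1.9212e-19 J
= 1.1992 eV

1.1992


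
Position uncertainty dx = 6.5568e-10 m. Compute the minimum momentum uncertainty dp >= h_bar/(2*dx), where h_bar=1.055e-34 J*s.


dp = h_bar / (2 * dx)
= 1.055e-34 / (2 * 6.5568e-10)
= 1.055e-34 / 1.3114e-09
= 8.0451e-26 kg*m/s

8.0451e-26


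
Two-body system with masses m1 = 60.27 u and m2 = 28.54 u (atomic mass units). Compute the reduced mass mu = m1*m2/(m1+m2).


mu = m1 * m2 / (m1 + m2)
= 60.27 * 28.54 / (60.27 + 28.54)
= 1720.1058 / 88.81
= 19.3684 u

19.3684


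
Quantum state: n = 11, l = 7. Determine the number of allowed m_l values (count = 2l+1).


m_l ranges from -l to +l in integer steps
So m_l goes from -7 to +7
Count = 2l + 1 = 2*7 + 1
= 15

15


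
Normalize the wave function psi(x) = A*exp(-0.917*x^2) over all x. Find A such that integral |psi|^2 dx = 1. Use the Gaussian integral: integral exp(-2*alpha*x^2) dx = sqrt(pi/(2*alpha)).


integral |psi|^2 dx = A^2 * sqrt(pi/(2*alpha)) = 1
A^2 = sqrt(2*alpha/pi)
= sqrt(2 * 0.917 / pi)
= 0.764055
A = sqrt(0.764055)
= 0.8741

0.8741


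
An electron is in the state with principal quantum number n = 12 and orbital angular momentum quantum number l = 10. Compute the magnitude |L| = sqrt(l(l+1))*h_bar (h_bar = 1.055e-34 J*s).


L = sqrt(l*(l+1)) * h_bar
= sqrt(10 * 11) * 1.055e-34
= sqrt(110) * 1.055e-34
= 10.4881 * 1.055e-34
= 1.1065e-33 J*s

1.1065e-33


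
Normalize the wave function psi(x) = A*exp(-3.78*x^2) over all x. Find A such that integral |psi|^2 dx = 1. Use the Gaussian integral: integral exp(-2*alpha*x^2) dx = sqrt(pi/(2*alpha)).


integral |psi|^2 dx = A^2 * sqrt(pi/(2*alpha)) = 1
A^2 = sqrt(2*alpha/pi)
= sqrt(2 * 3.78 / pi)
= 1.551265
A = sqrt(1.551265)
= 1.2455

1.2455


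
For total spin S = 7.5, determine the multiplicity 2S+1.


Spin multiplicity = 2S + 1
= 2 * 7.5 + 1
= 15.0 + 1
= 16

16


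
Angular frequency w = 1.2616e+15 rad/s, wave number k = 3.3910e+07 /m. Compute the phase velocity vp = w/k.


vp = w / k
= 1.2616e+15 / 3.3910e+07
= 3.7204e+07 m/s

3.7204e+07


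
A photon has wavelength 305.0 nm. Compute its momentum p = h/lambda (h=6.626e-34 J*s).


p = h / lambda
= 6.626e-34 / (305.0e-9)
= 6.626e-34 / 3.0500e-07
= 2.1725e-27 kg*m/s

2.1725e-27


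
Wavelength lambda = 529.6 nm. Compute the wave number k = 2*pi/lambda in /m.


k = 2 * pi / lambda
= 6.2832 / (529.6e-9)
= 6.2832 / 5.2960e-07
= 1.1864e+07 /m

1.1864e+07


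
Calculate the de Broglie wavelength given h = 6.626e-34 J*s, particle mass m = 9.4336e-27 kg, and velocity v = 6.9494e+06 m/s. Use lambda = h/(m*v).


lambda = h / (m * v)
= 6.626e-34 / (9.4336e-27 * 6.9494e+06)
= 6.626e-34 / 6.5558e-20
= 1.0107e-14 m

1.0107e-14


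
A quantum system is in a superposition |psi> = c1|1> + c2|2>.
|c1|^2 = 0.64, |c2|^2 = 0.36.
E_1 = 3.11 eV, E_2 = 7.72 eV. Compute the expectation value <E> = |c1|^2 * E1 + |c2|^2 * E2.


<E> = |c1|^2 * E1 + |c2|^2 * E2
= 0.64 * 3.11 + 0.36 * 7.72
= 1.9904 + 2.7792
= 4.7696 eV

4.7696


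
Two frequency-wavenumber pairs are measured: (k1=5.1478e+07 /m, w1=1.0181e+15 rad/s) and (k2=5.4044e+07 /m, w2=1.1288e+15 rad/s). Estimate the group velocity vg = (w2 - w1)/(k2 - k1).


vg = (w2 - w1) / (k2 - k1)
= (1.1288e+15 - 1.0181e+15) / (5.4044e+07 - 5.1478e+07)
= 1.1070e+14 / 2.5660e+06
= 4.3141e+07 m/s

4.3141e+07


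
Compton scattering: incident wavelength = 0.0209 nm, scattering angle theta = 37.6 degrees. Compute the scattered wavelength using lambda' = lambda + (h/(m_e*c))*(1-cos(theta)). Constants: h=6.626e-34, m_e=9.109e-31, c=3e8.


Compton wavelength: h/(m_e*c) = 2.4247e-12 m
d_lambda = 2.4247e-12 * (1 - cos(37.6 deg))
= 2.4247e-12 * 0.20771
= 5.0364e-13 m = 0.000504 nm
lambda' = 0.0209 + 0.000504
= 0.021404 nm

0.021404


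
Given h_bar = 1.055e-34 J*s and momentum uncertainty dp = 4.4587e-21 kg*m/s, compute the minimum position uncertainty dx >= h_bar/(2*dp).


dx = h_bar / (2 * dp)
= 1.055e-34 / (2 * 4.4587e-21)
= 1.055e-34 / 8.9174e-21
= 1.1831e-14 m

1.1831e-14


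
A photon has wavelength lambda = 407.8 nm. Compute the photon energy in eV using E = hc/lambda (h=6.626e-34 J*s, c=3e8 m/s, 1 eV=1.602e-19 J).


E = hc / lambda
= (6.626e-34)(3e8) / (407.8e-9)
= 1.9878e-25 / 4.0780e-07
= 4.8744e-19 J
Converting to eV: 4.8744e-19 / 1.602e-19
= 3.0427 eV

3.0427


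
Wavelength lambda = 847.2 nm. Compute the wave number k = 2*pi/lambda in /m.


k = 2 * pi / lambda
= 6.2832 / (847.2e-9)
= 6.2832 / 8.4720e-07
= 7.4164e+06 /m

7.4164e+06


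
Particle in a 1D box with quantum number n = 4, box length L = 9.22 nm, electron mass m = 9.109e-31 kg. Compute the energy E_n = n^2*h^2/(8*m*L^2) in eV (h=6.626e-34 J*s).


E = n^2 * h^2 / (8 * m * L^2)
= 4^2 * (6.626e-34)^2 / (8 * 9.109e-31 * (9.22e-9)^2)
= 16 * 4.3904e-67 / (8 * 9.109e-31 * 8.5008e-17)
= 1.1340e-20 J
= 0.0708 eV

0.0708


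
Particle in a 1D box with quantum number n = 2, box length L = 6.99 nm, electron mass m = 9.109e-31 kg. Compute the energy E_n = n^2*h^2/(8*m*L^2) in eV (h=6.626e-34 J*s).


E = n^2 * h^2 / (8 * m * L^2)
= 2^2 * (6.626e-34)^2 / (8 * 9.109e-31 * (6.99e-9)^2)
= 4 * 4.3904e-67 / (8 * 9.109e-31 * 4.8860e-17)
= 4.9323e-21 J
= 0.0308 eV

0.0308


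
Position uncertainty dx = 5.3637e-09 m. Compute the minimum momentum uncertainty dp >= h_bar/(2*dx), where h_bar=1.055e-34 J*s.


dp = h_bar / (2 * dx)
= 1.055e-34 / (2 * 5.3637e-09)
= 1.055e-34 / 1.0727e-08
= 9.8346e-27 kg*m/s

9.8346e-27


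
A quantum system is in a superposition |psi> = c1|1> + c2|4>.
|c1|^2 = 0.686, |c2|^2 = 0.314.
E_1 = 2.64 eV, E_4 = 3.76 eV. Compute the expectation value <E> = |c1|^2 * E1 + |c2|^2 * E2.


<E> = |c1|^2 * E1 + |c2|^2 * E2
= 0.686 * 2.64 + 0.314 * 3.76
= 1.811 + 1.1806
= 2.9917 eV

2.9917


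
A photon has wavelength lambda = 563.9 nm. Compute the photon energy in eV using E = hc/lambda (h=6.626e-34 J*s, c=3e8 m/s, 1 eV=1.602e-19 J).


E = hc / lambda
= (6.626e-34)(3e8) / (563.9e-9)
= 1.9878e-25 / 5.6390e-07
= 3.5251e-19 J
Converting to eV: 3.5251e-19 / 1.602e-19
= 2.2004 eV

2.2004


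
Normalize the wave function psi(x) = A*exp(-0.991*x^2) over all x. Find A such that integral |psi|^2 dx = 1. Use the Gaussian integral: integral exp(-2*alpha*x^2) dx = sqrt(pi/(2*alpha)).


integral |psi|^2 dx = A^2 * sqrt(pi/(2*alpha)) = 1
A^2 = sqrt(2*alpha/pi)
= sqrt(2 * 0.991 / pi)
= 0.794286
A = sqrt(0.794286)
= 0.8912

0.8912


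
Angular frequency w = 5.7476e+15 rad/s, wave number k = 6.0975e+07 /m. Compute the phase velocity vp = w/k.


vp = w / k
= 5.7476e+15 / 6.0975e+07
= 9.4262e+07 m/s

9.4262e+07


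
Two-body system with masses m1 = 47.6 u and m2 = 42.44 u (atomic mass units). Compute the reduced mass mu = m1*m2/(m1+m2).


mu = m1 * m2 / (m1 + m2)
= 47.6 * 42.44 / (47.6 + 42.44)
= 2020.144 / 90.04
= 22.4361 u

22.4361


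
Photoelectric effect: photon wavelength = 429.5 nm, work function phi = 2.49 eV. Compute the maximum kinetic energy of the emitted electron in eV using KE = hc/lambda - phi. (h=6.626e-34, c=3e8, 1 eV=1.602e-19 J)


E_photon = hc / lambda
= (6.626e-34)(3e8) / (429.5e-9)
= 4.6282e-19 J
= 2.889 eV
KE = E_photon - phi
= 2.889 - 2.49
= 0.399 eV

0.399


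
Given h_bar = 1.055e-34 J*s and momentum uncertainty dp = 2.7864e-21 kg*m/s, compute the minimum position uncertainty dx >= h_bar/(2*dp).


dx = h_bar / (2 * dp)
= 1.055e-34 / (2 * 2.7864e-21)
= 1.055e-34 / 5.5728e-21
= 1.8931e-14 m

1.8931e-14


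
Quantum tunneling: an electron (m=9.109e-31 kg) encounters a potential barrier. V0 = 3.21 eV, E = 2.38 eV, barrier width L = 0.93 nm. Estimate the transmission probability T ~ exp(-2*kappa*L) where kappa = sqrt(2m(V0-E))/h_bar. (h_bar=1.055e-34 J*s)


V0 - E = 0.83 eV = 1.3297e-19 J
kappa = sqrt(2 * m * (V0-E)) / h_bar
= sqrt(2 * 9.109e-31 * 1.3297e-19) / 1.055e-34
= 4.6652e+09 /m
2*kappa*L = 2 * 4.6652e+09 * 0.93e-9
= 8.6772
T = exp(-8.6772) = 1.704224e-04

1.704224e-04
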